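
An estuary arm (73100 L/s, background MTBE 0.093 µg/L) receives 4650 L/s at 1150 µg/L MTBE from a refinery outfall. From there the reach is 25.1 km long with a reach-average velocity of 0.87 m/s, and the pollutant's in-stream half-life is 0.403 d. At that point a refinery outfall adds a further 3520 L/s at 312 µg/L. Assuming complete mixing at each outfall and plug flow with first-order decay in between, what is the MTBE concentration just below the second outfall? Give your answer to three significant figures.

Flow-weighted average: C = (73100·0.09300 + 4650·1150) / 77750 = 5354000/77750 = 68.87 µg/L; combined flow 77750 L/s.
Travel time t = 25.1·1000 / 0.87 = 28850 s = 8.014 h.
Half-life 0.403 d → k = ln 2 / 0.403 = 1.720 d⁻¹.
First-order decay: C = 68.87·exp(−k·t) = 68.87·0.5631 = 38.78 µg/L.
Second outfall: C = (77750·38.78 + 3520·312.0)/81270 = 50.61 µg/L.

50.6 µg/L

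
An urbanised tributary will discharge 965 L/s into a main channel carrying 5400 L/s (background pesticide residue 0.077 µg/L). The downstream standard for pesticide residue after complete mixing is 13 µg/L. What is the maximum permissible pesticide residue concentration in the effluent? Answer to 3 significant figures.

At the limit, (Qr·Cr + Qe·Cₑ)/(Qr + Qe) = 13:
Cₑ = (6365·13 − 5400·0.07700) / 965.0 = 85.32 µg/L.

85.3 µg/L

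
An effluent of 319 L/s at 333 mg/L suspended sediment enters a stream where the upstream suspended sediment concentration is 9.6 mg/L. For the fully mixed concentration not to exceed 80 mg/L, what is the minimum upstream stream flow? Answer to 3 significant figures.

1150 L/s

Set C_mix = 80: (Q·9.600 + 319.0·333.0) / (Q + 319.0) = 80
→ Q = 319.0·(333.0 − 80)/(80 − 9.600) = 1146 L/s.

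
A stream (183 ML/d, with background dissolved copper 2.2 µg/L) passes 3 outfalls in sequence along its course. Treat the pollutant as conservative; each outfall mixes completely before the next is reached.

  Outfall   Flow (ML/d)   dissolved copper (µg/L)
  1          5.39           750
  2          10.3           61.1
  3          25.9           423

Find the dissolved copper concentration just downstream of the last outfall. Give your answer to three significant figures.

71.4 µg/L

Outfall 1: combined Q = 188.4 ML/d; C = (183.0·2.200 + 5.390·750.0)/188.4 = 23.60 µg/L.
Outfall 2: combined Q = 198.7 ML/d; C = (188.4·23.60 + 10.30·61.10)/198.7 = 25.54 µg/L.
Outfall 3: combined Q = 224.6 ML/d; C = (198.7·25.54 + 25.90·423.0)/224.6 = 71.38 µg/L.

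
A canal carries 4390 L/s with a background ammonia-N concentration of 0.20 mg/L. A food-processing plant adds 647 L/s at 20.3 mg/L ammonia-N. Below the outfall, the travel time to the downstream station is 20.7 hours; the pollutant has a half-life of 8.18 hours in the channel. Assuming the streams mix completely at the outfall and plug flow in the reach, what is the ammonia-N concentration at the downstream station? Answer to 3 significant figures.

0.481 mg/L

Mixed concentration C = ΣQC/ΣQ = (4390·0.2000 + 647.0·20.30) / 5037 = 14010/5037 = 2.782 mg/L.
Half-life 8.18 h → k = ln 2 / 8.18 = 0.08474 h⁻¹ = 2.034 d⁻¹.
First-order decay: C = 2.782·exp(−k·t) = 2.782·0.1731 = 0.4815 mg/L.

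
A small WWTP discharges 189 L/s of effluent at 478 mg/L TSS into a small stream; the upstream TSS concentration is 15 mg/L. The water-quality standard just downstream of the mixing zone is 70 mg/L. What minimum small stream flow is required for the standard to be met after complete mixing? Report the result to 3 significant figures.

1400 L/s

Set C_mix = 70: (Q·15.00 + 189.0·478.0) / (Q + 189.0) = 70
→ Q = 189.0·(478.0 − 70)/(70 − 15.00) = 1402 L/s.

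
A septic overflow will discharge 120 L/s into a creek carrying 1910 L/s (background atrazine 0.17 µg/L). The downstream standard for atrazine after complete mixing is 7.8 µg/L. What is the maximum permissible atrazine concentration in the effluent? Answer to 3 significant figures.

At the limit, (Qr·Cr + Qe·Cₑ)/(Qr + Qe) = 7.8:
Cₑ = (2030·7.8 − 1910·0.1700) / 120.0 = 129.2 µg/L.

129 µg/L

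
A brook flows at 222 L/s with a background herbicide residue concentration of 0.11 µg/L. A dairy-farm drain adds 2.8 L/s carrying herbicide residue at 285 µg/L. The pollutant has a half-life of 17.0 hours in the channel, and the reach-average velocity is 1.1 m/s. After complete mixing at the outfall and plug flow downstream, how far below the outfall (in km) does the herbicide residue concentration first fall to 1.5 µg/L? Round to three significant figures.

86.6 km

After mixing, C = (222.0·0.1100 + 2.800·285.0) / 224.8 = 822.4/224.8 = 3.658 µg/L.
Half-life 17.0 h → k = ln 2 / 17.0 = 0.04077 h⁻¹ = 0.9786 d⁻¹.
Set 3.658·exp(−k·t) = 1.5 → t = ln(3.658/1.5)/k = 78720 s = 21.87 h.
Distance = v·t = 1.1·78720 = 86590 m = 86.59 km.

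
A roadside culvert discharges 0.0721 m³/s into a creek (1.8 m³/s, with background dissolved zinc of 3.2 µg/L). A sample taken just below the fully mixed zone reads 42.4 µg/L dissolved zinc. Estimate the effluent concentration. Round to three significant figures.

1020 µg/L

Mass balance: 1.800·3.200 + 0.07210·Cₑ = 1.872·42.40
→ Cₑ = (1.872·42.40 − 1.800·3.200) / 0.07210 = 1021 µg/L.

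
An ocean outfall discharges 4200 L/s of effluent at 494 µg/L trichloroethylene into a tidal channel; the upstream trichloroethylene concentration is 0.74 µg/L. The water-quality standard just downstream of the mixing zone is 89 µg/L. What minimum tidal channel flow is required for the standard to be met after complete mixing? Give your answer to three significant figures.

19300 L/s

Set C_mix = 89: (Q·0.7400 + 4200·494.0) / (Q + 4200) = 89
→ Q = 4200·(494.0 − 89)/(89 − 0.7400) = 19270 L/s.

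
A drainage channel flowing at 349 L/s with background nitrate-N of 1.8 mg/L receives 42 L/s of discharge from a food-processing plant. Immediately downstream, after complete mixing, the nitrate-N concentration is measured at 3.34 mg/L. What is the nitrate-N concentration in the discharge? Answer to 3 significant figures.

16.1 mg/L

Mass balance: 349.0·1.800 + 42.00·Cₑ = 391.0·3.340
→ Cₑ = (391.0·3.340 − 349.0·1.800) / 42.00 = 16.14 mg/L.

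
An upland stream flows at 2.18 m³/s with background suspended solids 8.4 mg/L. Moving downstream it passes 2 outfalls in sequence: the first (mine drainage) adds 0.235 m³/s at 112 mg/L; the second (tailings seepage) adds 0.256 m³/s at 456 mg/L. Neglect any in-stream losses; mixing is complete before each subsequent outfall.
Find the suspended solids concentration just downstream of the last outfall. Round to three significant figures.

After outfall 1: Q = 2.180 + 0.2350 = 2.415 m³/s; C = (2.180·8.400 + 0.2350·112.0)/2.415 = 18.48 mg/L.
After outfall 2: Q = 2.415 + 0.2560 = 2.671 m³/s; C = (2.415·18.48 + 0.2560·456.0)/2.671 = 60.41 mg/L.

60.4 mg/L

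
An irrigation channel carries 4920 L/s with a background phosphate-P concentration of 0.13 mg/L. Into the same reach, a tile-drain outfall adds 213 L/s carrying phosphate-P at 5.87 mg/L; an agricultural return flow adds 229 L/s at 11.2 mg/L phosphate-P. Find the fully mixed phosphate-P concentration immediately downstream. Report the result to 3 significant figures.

Conservation of mass: C = (4920·0.1300 + 213.0·5.870 + 229.0·11.20) / 5362 = 4455/5362 = 0.8308 mg/L.

0.831 mg/L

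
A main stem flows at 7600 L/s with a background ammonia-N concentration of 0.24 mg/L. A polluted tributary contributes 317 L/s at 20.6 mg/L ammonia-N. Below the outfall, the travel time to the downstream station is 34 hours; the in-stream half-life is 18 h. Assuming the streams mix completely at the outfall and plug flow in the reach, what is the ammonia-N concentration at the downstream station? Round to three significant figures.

0.285 mg/L

Mass balance: C = (7600·0.2400 + 317.0·20.60) / 7917 = 8354/7917 = 1.055 mg/L.
Half-life 18 h → k = ln 2 / 18 = 0.03851 h⁻¹ = 0.9242 d⁻¹.
Applying C = C₀e^(−kt): 1.055 × 0.2700 = 0.2849 mg/L.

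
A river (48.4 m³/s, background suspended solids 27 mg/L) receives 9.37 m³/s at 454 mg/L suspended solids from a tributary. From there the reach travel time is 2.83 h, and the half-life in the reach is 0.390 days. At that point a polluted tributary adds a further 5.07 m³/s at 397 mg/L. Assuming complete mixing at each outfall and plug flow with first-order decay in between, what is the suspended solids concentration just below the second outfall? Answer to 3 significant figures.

After mixing, C = (48.40·27.00 + 9.370·454.0) / 57.77 = 5561/57.77 = 96.26 mg/L; combined flow 57.77 m³/s.
Half-life 0.390 d → k = ln 2 / 0.390 = 1.777 d⁻¹.
First-order decay: C = 96.26·exp(−k·t) = 96.26·0.8109 = 78.06 mg/L.
Second outfall: C = (57.77·78.06 + 5.070·397.0)/62.84 = 103.8 mg/L.

104 mg/L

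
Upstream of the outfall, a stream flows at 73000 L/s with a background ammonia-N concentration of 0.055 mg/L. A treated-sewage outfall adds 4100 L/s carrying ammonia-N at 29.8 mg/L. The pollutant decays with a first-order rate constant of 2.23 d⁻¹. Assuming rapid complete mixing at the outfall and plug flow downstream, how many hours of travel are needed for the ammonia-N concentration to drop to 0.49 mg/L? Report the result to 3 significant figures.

Flow-weighted average: C = (73000·0.05500 + 4100·29.80) / 77100 = 126200/77100 = 1.637 mg/L.
1.637·exp(−k·t) = 0.49 → t = ln(1.637/0.49)/k = 46730 s = 12.98 h.

13.0 h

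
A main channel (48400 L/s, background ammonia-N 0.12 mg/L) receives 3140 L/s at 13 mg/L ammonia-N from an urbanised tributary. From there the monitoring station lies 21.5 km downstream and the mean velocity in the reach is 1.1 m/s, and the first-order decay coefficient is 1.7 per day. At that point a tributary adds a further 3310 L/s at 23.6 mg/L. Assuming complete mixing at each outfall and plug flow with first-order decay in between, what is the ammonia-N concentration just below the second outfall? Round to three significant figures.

2.00 mg/L

Conservation of mass: C = (48400·0.1200 + 3140·13.00) / 51540 = 46630/51540 = 0.9047 mg/L; combined flow 51540 L/s.
Travel time t = 21.5·1000 / 1.1 = 19550 s = 5.429 h.
Applying C = C₀e^(−kt): 0.9047 × 0.6807 = 0.6159 mg/L.
Second outfall: C = (51540·0.6159 + 3310·23.60)/54850 = 2.003 mg/L.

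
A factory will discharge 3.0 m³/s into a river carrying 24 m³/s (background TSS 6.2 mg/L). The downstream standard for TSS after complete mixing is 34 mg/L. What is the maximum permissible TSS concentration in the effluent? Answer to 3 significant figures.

At the limit, (Qr·Cr + Qe·Cₑ)/(Qr + Qe) = 34:
Cₑ = (27.00·34 − 24.00·6.200) / 3.000 = 256.4 mg/L.

256 mg/L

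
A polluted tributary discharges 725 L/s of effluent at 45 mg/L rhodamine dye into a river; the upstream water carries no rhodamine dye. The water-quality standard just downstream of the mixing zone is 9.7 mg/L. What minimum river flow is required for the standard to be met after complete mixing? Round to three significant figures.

2640 L/s

Set C_mix = 9.7: (Q·0 + 725.0·45.00) / (Q + 725.0) = 9.7
→ Q = 725.0·(45.00 − 9.7)/(9.7 − 0) = 2638 L/s.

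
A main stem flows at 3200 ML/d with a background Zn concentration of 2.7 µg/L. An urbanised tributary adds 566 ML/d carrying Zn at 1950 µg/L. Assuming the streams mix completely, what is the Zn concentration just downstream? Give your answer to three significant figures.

295 µg/L

Flow-weighted average: C = (3200·2.700 + 566.0·1950) / 3766 = 1112000/3766 = 295.4 µg/L.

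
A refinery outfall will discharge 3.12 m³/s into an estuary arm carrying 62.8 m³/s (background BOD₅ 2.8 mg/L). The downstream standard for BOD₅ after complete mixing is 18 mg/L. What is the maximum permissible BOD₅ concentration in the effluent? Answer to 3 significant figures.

324 mg/L

At the limit, (Qr·Cr + Qe·Cₑ)/(Qr + Qe) = 18:
Cₑ = (65.92·18 − 62.80·2.800) / 3.120 = 323.9 mg/L.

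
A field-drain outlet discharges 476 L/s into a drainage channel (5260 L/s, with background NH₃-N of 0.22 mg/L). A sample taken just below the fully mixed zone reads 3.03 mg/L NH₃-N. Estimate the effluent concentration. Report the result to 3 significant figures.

Mass balance: 5260·0.2200 + 476.0·Cₑ = 5736·3.030
→ Cₑ = (5736·3.030 − 5260·0.2200) / 476.0 = 34.08 mg/L.

34.1 mg/L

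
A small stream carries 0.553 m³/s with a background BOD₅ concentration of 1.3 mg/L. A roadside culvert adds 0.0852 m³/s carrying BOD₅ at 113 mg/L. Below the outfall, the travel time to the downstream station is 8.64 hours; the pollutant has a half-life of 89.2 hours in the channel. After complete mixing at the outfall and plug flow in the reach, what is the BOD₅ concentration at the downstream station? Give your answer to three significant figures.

Flow-weighted average: C = (0.5530·1.300 + 0.08520·113.0) / 0.6382 = 10.35/0.6382 = 16.21 mg/L.
Half-life 89.2 h → k = ln 2 / 89.2 = 0.007771 h⁻¹ = 0.1865 d⁻¹.
Applying C = C₀e^(−kt): 16.21 × 0.9351 = 15.16 mg/L.

15.2 mg/L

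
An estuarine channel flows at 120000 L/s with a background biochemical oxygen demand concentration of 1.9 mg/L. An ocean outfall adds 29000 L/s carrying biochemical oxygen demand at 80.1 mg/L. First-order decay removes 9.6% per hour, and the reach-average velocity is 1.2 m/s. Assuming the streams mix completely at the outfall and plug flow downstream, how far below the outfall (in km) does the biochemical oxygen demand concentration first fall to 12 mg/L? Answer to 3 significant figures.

Mass balance: C = (120000·1.900 + 29000·80.10) / 149000 = 2551000/149000 = 17.12 mg/L.
9.6%/h lost → k = −ln(1 − 0.096) = 0.1009 h⁻¹.
Set 17.12·exp(−k·t) = 12 → t = ln(17.12/12)/k = 12680 s = 3.521 h.
Distance = v·t = 1.2·12680 = 15210 m = 15.21 km.

15.2 km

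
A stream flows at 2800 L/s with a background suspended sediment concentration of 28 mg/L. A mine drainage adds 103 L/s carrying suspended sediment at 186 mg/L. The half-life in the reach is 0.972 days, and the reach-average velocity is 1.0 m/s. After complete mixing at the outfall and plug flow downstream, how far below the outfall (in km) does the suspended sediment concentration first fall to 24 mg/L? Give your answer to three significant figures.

Mass balance: C = (2800·28.00 + 103.0·186.0) / 2903 = 97560/2903 = 33.61 mg/L.
Half-life 0.972 d → k = ln 2 / 0.972 = 0.7131 d⁻¹.
Set 33.61·exp(−k·t) = 24 → t = ln(33.61/24)/k = 40790 s = 11.33 h.
Distance = v·t = 1.0·40790 = 40790 m = 40.79 km.

40.8 km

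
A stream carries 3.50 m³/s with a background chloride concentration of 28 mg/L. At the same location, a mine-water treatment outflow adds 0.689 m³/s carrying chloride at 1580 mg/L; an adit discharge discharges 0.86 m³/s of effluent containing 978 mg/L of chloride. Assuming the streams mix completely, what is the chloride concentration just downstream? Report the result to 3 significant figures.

402 mg/L

Flow-weighted average: C = (3.500·28.00 + 0.6890·1580 + 0.8600·978.0) / 5.049 = 2028/5.049 = 401.6 mg/L.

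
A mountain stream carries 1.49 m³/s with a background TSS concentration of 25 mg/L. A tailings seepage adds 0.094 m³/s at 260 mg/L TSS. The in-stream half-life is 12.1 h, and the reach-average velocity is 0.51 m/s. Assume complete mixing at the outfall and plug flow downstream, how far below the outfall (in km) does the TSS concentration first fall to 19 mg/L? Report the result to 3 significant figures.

23.0 km

Mass balance: C = (1.490·25.00 + 0.09400·260.0) / 1.584 = 61.69/1.584 = 38.95 mg/L.
Half-life 12.1 h → k = ln 2 / 12.1 = 0.05728 h⁻¹ = 1.375 d⁻¹.
Set 38.95·exp(−k·t) = 19 → t = ln(38.95/19)/k = 45100 s = 12.53 h.
Distance = v·t = 0.51·45100 = 23000 m = 23.00 km.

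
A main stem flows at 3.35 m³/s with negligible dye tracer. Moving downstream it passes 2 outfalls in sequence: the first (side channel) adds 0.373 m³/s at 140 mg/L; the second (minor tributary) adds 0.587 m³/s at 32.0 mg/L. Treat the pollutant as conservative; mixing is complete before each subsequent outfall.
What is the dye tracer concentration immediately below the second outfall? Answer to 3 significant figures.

Below outfall 1: Q → 3.723 m³/s, C = (3.350·0 + 0.3730·140.0)/3.723 = 14.03 mg/L.
Below outfall 2: Q → 4.310 m³/s, C = (3.723·14.03 + 0.5870·32.00)/4.310 = 16.47 mg/L.

16.5 mg/L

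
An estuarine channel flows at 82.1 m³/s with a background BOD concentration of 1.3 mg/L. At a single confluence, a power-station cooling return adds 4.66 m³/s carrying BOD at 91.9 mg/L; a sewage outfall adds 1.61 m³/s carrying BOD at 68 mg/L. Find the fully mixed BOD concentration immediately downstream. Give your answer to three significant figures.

Mass balance: C = (82.10·1.300 + 4.660·91.90 + 1.610·68.00) / 88.37 = 644.5/88.37 = 7.293 mg/L.

7.29 mg/L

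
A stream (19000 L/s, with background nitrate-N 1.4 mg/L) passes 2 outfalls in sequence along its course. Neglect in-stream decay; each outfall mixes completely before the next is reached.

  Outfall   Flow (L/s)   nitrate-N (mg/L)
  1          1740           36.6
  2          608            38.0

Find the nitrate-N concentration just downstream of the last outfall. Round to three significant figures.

5.31 mg/L

Outfall 1: combined Q = 20740 L/s; C = (19000·1.400 + 1740·36.60)/20740 = 4.353 mg/L.
Outfall 2: combined Q = 21350 L/s; C = (20740·4.353 + 608.0·38.00)/21350 = 5.311 mg/L.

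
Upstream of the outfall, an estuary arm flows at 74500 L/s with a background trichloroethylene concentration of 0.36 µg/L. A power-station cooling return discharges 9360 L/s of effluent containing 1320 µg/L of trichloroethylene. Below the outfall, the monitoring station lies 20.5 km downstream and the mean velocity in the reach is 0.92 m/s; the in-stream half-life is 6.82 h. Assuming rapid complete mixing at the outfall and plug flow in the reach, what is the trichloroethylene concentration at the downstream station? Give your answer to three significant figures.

Flow-weighted average: C = (74500·0.3600 + 9360·1320) / 83860 = 12380000/83860 = 147.7 µg/L.
Travel time t = 20.5·1000 / 0.92 = 22280 s = 6.190 h.
Half-life 6.82 h → k = ln 2 / 6.82 = 0.1016 h⁻¹ = 2.439 d⁻¹.
Applying C = C₀e^(−kt): 147.7 × 0.5331 = 78.71 µg/L.

78.7 µg/L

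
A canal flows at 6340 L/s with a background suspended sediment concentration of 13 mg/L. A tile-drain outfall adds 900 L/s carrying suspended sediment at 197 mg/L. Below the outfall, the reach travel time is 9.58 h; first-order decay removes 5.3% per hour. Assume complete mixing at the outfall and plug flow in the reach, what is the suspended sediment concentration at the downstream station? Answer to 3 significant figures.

21.3 mg/L

Flow-weighted average: C = (6340·13.00 + 900.0·197.0) / 7240 = 259700/7240 = 35.87 mg/L.
5.3%/h lost → k = −ln(1 − 0.053) = 0.05446 h⁻¹.
First-order decay: C = 35.87·exp(−k·t) = 35.87·0.5935 = 21.29 mg/L.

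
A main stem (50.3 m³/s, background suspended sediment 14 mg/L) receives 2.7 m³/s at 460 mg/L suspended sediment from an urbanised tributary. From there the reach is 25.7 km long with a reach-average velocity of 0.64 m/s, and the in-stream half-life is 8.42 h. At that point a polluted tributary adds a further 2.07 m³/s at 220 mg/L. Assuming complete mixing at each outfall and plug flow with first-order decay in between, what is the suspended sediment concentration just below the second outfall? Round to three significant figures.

22.4 mg/L

Flow-weighted average: C = (50.30·14.00 + 2.700·460.0) / 53.00 = 1946/53.00 = 36.72 mg/L; combined flow 53.00 m³/s.
Travel time t = 25.7·1000 / 0.64 = 40160 s = 11.15 h.
Half-life 8.42 h → k = ln 2 / 8.42 = 0.08232 h⁻¹ = 1.976 d⁻¹.
After decay, C = 36.72 × e^(−kt) = 36.72 × 0.3992 = 14.66 mg/L.
At the second outfall, C = (53.00·14.66 + 2.070·220.0) / (53.00 + 2.070) = 22.38 mg/L.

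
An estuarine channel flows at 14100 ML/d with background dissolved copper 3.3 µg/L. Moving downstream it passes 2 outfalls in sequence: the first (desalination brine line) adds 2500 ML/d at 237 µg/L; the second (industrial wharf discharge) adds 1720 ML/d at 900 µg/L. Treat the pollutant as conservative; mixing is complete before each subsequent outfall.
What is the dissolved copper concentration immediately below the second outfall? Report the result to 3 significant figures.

Below outfall 1: Q → 16600 ML/d, C = (14100·3.300 + 2500·237.0)/16600 = 38.50 µg/L.
Below outfall 2: Q → 18320 ML/d, C = (16600·38.50 + 1720·900.0)/18320 = 119.4 µg/L.

119 µg/L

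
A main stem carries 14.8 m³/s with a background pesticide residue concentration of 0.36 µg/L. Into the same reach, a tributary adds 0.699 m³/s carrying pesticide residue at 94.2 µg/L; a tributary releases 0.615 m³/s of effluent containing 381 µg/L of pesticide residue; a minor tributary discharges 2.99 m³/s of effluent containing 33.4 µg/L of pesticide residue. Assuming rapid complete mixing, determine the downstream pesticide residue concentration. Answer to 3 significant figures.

After mixing, C = (14.80·0.3600 + 0.6990·94.20 + 0.6150·381.0 + 2.990·33.40) / 19.10 = 405.4/19.10 = 21.22 µg/L.

21.2 µg/L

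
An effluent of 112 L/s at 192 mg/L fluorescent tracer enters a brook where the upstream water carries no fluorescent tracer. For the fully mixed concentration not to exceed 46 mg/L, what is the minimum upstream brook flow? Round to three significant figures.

Set C_mix = 46: (Q·0 + 112.0·192.0) / (Q + 112.0) = 46
→ Q = 112.0·(192.0 − 46)/(46 − 0) = 355.5 L/s.

355 L/s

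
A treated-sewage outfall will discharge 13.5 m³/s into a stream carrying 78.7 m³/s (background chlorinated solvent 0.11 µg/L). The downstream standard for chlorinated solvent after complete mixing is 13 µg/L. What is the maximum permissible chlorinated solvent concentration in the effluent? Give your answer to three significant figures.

88.1 µg/L

At the limit, (Qr·Cr + Qe·Cₑ)/(Qr + Qe) = 13:
Cₑ = (92.20·13 − 78.70·0.1100) / 13.50 = 88.14 µg/L.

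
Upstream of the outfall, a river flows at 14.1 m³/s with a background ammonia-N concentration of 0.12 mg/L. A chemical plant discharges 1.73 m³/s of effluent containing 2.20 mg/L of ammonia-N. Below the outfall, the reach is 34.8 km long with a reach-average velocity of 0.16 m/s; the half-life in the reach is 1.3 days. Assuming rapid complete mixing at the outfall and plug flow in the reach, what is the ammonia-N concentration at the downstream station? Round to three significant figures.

0.0907 mg/L

After mixing, C = (14.10·0.1200 + 1.730·2.200) / 15.83 = 5.498/15.83 = 0.3473 mg/L.
Travel time t = 34.8·1000 / 0.16 = 217500 s = 60.42 h.
Half-life 1.3 d → k = ln 2 / 1.3 = 0.5332 d⁻¹.
After decay, C = 0.3473 × e^(−kt) = 0.3473 × 0.2613 = 0.09074 mg/L.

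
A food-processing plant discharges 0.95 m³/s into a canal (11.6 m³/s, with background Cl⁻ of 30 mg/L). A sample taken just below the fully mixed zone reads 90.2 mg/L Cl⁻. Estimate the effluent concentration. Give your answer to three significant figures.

Mass balance: 11.60·30.00 + 0.9500·Cₑ = 12.55·90.20
→ Cₑ = (12.55·90.20 − 11.60·30.00) / 0.9500 = 825.3 mg/L.

825 mg/L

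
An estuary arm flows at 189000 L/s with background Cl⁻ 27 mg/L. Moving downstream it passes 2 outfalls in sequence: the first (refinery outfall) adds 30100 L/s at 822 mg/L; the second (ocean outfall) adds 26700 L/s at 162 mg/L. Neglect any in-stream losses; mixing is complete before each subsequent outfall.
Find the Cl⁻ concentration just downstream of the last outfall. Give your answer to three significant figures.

139 mg/L

Below outfall 1: Q → 219100 L/s, C = (189000·27.00 + 30100·822.0)/219100 = 136.2 mg/L.
Below outfall 2: Q → 245800 L/s, C = (219100·136.2 + 26700·162.0)/245800 = 139.0 mg/L.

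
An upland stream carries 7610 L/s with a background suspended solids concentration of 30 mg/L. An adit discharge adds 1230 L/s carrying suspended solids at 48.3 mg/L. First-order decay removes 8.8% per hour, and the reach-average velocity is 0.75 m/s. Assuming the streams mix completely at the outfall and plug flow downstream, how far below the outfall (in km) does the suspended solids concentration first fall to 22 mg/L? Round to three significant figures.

Mixed concentration C = ΣQC/ΣQ = (7610·30.00 + 1230·48.30) / 8840 = 287700/8840 = 32.55 mg/L.
8.8%/h lost → k = −ln(1 − 0.088) = 0.09212 h⁻¹.
Set 32.55·exp(−k·t) = 22 → t = ln(32.55/22)/k = 15310 s = 4.251 h.
Distance = v·t = 0.75·15310 = 11480 m = 11.48 km.

11.5 km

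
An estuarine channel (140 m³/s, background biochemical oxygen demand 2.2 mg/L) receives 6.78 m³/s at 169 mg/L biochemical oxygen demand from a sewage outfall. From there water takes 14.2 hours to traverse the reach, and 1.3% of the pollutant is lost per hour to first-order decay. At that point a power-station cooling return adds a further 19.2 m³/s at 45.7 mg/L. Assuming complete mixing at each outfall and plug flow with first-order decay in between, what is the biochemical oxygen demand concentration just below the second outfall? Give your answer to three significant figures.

After mixing, C = (140.0·2.200 + 6.780·169.0) / 146.8 = 1454/146.8 = 9.905 mg/L; combined flow 146.8 m³/s.
1.3%/h lost → k = −ln(1 − 0.013) = 0.01309 h⁻¹.
First-order decay: C = 9.905·exp(−k·t) = 9.905·0.8304 = 8.225 mg/L.
Second outfall: C = (146.8·8.225 + 19.20·45.70)/166.0 = 12.56 mg/L.

12.6 mg/L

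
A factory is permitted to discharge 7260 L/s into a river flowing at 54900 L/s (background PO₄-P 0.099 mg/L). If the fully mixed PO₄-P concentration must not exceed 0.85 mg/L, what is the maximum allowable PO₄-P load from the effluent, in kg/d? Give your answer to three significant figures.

4100 kg/d

Mass balance at the limit: 54900·0.09900 + 7260·Cₑ = 62160·0.85 → Cₑ = 6.529 mg/L.
7260 L/s = 7.260 m³/s. Load = 7.260 m³/s × 6.529 g/m³ × 86 400 s/d = 4095 kg/d.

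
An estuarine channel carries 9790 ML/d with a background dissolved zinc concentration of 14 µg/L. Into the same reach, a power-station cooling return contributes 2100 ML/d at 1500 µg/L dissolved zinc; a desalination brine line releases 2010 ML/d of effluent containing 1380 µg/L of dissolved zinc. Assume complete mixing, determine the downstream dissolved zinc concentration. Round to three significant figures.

436 µg/L

Mixed concentration C = ΣQC/ΣQ = (9790·14.00 + 2100·1500 + 2010·1380) / 13900 = 6061000/13900 = 436.0 µg/L.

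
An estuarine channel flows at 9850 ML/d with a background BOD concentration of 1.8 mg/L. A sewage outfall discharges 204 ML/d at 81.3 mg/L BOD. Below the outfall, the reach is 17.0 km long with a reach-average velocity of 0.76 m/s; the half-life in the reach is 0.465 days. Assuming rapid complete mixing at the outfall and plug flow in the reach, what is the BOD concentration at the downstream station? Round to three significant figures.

Flow-weighted average: C = (9850·1.800 + 204.0·81.30) / 10050 = 34320/10050 = 3.413 mg/L.
Travel time t = 17.0·1000 / 0.76 = 22370 s = 6.213 h.
Half-life 0.465 d → k = ln 2 / 0.465 = 1.491 d⁻¹.
First-order decay: C = 3.413·exp(−k·t) = 3.413·0.6798 = 2.320 mg/L.

2.32 mg/L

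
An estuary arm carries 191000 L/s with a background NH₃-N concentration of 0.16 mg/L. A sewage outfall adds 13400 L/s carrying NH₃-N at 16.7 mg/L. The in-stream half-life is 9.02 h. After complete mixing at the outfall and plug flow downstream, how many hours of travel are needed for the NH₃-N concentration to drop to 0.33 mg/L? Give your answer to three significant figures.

Conservation of mass: C = (191000·0.1600 + 13400·16.70) / 204400 = 254300/204400 = 1.244 mg/L.
Half-life 9.02 h → k = ln 2 / 9.02 = 0.07685 h⁻¹ = 1.844 d⁻¹.
1.244·exp(−k·t) = 0.33 → t = ln(1.244/0.33)/k = 62180 s = 17.27 h.

17.3 h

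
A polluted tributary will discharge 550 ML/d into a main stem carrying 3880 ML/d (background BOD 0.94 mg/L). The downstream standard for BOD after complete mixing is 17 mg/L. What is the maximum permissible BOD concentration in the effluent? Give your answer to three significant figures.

130 mg/L

At the limit, (Qr·Cr + Qe·Cₑ)/(Qr + Qe) = 17:
Cₑ = (4430·17 − 3880·0.9400) / 550.0 = 130.3 mg/L.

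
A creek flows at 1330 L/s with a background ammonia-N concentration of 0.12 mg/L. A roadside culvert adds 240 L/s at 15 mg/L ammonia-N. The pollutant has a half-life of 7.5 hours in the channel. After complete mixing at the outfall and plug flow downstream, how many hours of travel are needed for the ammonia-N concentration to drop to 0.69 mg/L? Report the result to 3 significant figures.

13.5 h

Conservation of mass: C = (1330·0.1200 + 240.0·15.00) / 1570 = 3760/1570 = 2.395 mg/L.
Half-life 7.5 h → k = ln 2 / 7.5 = 0.09242 h⁻¹ = 2.218 d⁻¹.
2.395·exp(−k·t) = 0.69 → t = ln(2.395/0.69)/k = 48470 s = 13.46 h.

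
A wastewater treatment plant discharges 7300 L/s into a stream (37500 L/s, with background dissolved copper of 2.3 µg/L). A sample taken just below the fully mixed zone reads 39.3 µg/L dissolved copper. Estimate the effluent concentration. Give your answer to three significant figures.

229 µg/L

Mass balance: 37500·2.300 + 7300·Cₑ = 44800·39.30
→ Cₑ = (44800·39.30 − 37500·2.300) / 7300 = 229.4 µg/L.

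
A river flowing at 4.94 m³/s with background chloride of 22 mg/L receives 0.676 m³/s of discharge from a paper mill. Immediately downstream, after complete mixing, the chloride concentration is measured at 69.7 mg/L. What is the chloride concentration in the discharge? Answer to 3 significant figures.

Mass balance: 4.940·22.00 + 0.6760·Cₑ = 5.616·69.70
→ Cₑ = (5.616·69.70 − 4.940·22.00) / 0.6760 = 418.3 mg/L.

418 mg/L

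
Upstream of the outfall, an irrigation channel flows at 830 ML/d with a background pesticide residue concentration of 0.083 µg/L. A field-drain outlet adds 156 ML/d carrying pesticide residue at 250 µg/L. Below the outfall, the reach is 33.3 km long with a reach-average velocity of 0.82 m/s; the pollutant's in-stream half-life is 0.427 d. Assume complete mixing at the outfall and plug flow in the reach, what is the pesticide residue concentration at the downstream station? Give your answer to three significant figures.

18.5 µg/L

After mixing, C = (830.0·0.08300 + 156.0·250.0) / 986.0 = 39070/986.0 = 39.62 µg/L.
Travel time t = 33.3·1000 / 0.82 = 40610 s = 11.28 h.
Half-life 0.427 d → k = ln 2 / 0.427 = 1.623 d⁻¹.
Applying C = C₀e^(−kt): 39.62 × 0.4663 = 18.48 µg/L.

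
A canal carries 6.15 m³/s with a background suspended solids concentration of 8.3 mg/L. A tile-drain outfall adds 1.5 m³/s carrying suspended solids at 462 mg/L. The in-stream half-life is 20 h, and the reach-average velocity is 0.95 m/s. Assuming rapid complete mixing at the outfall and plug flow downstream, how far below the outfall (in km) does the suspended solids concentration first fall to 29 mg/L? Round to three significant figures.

119 km

Mass balance: C = (6.150·8.300 + 1.500·462.0) / 7.650 = 744.0/7.650 = 97.26 mg/L.
Half-life 20 h → k = ln 2 / 20 = 0.03466 h⁻¹ = 0.8318 d⁻¹.
Set 97.26·exp(−k·t) = 29 → t = ln(97.26/29)/k = 125700 s = 34.92 h.
Distance = v·t = 0.95·125700 = 119400 m = 119.4 km.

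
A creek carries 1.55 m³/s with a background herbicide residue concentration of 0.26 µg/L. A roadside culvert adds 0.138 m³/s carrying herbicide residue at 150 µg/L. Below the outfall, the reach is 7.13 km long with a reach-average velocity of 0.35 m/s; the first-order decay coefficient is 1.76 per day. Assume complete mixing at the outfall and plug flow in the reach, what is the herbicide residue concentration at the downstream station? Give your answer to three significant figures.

8.26 µg/L

Mass balance: C = (1.550·0.2600 + 0.1380·150.0) / 1.688 = 21.10/1.688 = 12.50 µg/L.
Travel time t = 7.13·1000 / 0.35 = 20370 s = 5.659 h.
Applying C = C₀e^(−kt): 12.50 × 0.6604 = 8.256 µg/L.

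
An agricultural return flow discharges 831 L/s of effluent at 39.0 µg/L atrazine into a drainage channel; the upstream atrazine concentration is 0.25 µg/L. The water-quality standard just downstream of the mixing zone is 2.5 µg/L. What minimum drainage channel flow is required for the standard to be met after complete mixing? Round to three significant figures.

13500 L/s

Set C_mix = 2.5: (Q·0.2500 + 831.0·39.00) / (Q + 831.0) = 2.5
→ Q = 831.0·(39.00 − 2.5)/(2.5 − 0.2500) = 13480 L/s.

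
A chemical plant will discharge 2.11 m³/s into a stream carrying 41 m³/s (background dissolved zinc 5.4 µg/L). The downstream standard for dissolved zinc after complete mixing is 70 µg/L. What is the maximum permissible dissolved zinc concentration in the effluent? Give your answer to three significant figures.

1330 µg/L

At the limit, (Qr·Cr + Qe·Cₑ)/(Qr + Qe) = 70:
Cₑ = (43.11·70 − 41.00·5.400) / 2.110 = 1325 µg/L.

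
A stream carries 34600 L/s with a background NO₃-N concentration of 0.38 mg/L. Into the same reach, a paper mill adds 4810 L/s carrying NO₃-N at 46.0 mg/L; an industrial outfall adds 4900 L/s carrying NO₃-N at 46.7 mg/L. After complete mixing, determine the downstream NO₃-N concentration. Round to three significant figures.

10.5 mg/L

Mass balance: C = (34600·0.3800 + 4810·46.00 + 4900·46.70) / 44310 = 463200/44310 = 10.45 mg/L.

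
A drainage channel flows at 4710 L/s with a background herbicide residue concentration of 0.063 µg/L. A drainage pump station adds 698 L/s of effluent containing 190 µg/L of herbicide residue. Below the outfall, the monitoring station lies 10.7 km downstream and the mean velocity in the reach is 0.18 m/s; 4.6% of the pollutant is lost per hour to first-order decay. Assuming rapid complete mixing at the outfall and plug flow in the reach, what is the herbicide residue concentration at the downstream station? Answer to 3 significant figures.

Mixed concentration C = ΣQC/ΣQ = (4710·0.06300 + 698.0·190.0) / 5408 = 132900/5408 = 24.58 µg/L.
Travel time t = 10.7·1000 / 0.18 = 59440 s = 16.51 h.
4.6%/h lost → k = −ln(1 − 0.046) = 0.04709 h⁻¹.
After decay, C = 24.58 × e^(−kt) = 24.58 × 0.4595 = 11.29 µg/L.

11.3 µg/L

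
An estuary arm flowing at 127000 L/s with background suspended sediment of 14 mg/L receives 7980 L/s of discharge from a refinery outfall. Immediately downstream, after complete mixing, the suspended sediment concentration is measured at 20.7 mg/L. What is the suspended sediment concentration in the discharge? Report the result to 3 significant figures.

127 mg/L

Mass balance: 127000·14.00 + 7980·Cₑ = 135000·20.70
→ Cₑ = (135000·20.70 − 127000·14.00) / 7980 = 127.3 mg/L.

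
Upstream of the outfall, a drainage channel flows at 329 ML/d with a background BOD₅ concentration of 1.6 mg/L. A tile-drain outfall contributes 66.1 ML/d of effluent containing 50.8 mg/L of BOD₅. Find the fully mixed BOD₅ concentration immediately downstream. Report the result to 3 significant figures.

Mixed concentration C = ΣQC/ΣQ = (329.0·1.600 + 66.10·50.80) / 395.1 = 3884/395.1 = 9.831 mg/L.

9.83 mg/L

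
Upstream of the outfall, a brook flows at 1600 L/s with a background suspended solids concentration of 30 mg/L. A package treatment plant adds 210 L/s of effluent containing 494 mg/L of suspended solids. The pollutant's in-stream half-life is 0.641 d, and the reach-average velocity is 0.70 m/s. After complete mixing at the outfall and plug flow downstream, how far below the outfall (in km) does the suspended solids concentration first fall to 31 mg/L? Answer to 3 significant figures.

Mixed concentration C = ΣQC/ΣQ = (1600·30.00 + 210.0·494.0) / 1810 = 151700/1810 = 83.83 mg/L.
Half-life 0.641 d → k = ln 2 / 0.641 = 1.081 d⁻¹.
Set 83.83·exp(−k·t) = 31 → t = ln(83.83/31)/k = 79490 s = 22.08 h.
Distance = v·t = 0.70·79490 = 55640 m = 55.64 km.

55.6 km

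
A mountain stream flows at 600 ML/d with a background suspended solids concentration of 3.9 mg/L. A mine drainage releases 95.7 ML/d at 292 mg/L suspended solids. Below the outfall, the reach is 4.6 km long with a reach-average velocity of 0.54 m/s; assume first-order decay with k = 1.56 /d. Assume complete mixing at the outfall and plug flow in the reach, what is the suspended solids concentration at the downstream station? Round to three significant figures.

Conservation of mass: C = (600.0·3.900 + 95.70·292.0) / 695.7 = 30280/695.7 = 43.53 mg/L.
Travel time t = 4.6·1000 / 0.54 = 8519 s = 2.366 h.
First-order decay: C = 43.53·exp(−k·t) = 43.53·0.8574 = 37.32 mg/L.

37.3 mg/L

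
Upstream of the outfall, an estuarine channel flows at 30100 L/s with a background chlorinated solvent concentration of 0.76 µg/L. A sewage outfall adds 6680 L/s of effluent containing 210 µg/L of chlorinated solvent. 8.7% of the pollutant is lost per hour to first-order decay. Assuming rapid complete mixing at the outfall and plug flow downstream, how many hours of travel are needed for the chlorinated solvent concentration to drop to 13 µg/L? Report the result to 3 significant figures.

12.0 h

Flow-weighted average: C = (30100·0.7600 + 6680·210.0) / 36780 = 1426000/36780 = 38.76 µg/L.
8.7%/h lost → k = −ln(1 − 0.087) = 0.09102 h⁻¹.
38.76·exp(−k·t) = 13 → t = ln(38.76/13)/k = 43210 s = 12.00 h.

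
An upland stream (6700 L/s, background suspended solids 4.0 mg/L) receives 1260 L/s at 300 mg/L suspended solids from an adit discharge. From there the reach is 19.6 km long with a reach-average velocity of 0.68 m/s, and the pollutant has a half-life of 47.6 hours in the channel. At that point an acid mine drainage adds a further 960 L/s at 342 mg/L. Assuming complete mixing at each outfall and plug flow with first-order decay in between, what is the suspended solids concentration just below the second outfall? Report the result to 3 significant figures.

Conservation of mass: C = (6700·4.000 + 1260·300.0) / 7960 = 404800/7960 = 50.85 mg/L; combined flow 7960 L/s.
Travel time t = 19.6·1000 / 0.68 = 28820 s = 8.007 h.
Half-life 47.6 h → k = ln 2 / 47.6 = 0.01456 h⁻¹ = 0.3495 d⁻¹.
Decay over the reach: 50.85·exp(−kt) = 50.85·0.8899 = 45.26 mg/L.
At the second outfall, C = (7960·45.26 + 960.0·342.0) / (7960 + 960.0) = 77.19 mg/L.

77.2 mg/L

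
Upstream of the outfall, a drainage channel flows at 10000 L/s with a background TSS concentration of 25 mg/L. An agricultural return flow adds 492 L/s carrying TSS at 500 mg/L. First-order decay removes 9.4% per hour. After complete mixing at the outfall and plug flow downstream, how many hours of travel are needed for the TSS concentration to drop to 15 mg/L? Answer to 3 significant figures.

11.6 h

After mixing, C = (10000·25.00 + 492.0·500.0) / 10490 = 496000/10490 = 47.27 mg/L.
9.4%/h lost → k = −ln(1 − 0.094) = 0.09872 h⁻¹.
47.27·exp(−k·t) = 15 → t = ln(47.27/15)/k = 41860 s = 11.63 h.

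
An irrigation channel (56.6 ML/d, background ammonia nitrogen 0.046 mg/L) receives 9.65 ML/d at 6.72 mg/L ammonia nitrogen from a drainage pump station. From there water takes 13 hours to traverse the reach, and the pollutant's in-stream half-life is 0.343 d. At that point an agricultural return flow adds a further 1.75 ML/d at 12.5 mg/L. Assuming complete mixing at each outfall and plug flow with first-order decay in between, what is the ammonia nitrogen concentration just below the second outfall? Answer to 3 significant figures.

Conservation of mass: C = (56.60·0.04600 + 9.650·6.720) / 66.25 = 67.45/66.25 = 1.018 mg/L; combined flow 66.25 ML/d.
Half-life 0.343 d → k = ln 2 / 0.343 = 2.021 d⁻¹.
After decay, C = 1.018 × e^(−kt) = 1.018 × 0.3347 = 0.3407 mg/L.
At the second outfall, C = (66.25·0.3407 + 1.750·12.50) / (66.25 + 1.750) = 0.6537 mg/L.

0.654 mg/L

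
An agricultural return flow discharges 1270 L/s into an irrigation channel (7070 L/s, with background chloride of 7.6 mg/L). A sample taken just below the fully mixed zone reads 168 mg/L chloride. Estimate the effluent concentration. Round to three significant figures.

1060 mg/L

Mass balance: 7070·7.600 + 1270·Cₑ = 8340·168.0
→ Cₑ = (8340·168.0 − 7070·7.600) / 1270 = 1061 mg/L.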